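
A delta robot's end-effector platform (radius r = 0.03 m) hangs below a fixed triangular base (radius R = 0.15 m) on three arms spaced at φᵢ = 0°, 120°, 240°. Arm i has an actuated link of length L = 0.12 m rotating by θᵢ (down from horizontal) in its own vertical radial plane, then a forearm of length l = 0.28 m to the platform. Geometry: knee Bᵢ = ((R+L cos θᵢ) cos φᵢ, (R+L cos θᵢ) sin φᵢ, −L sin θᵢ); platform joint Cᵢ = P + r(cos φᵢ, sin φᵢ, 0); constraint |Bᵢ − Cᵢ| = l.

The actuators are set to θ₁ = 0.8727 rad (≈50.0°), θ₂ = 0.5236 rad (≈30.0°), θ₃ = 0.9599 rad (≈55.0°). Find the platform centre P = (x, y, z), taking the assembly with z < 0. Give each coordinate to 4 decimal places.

O1 = (0.1971·cos0.0°, 0.1971·sin0.0°, -0.0919) = (0.1971, 0.0000, -0.0919)
O2 = (0.2239·cos120.0°, 0.2239·sin120.0°, -0.0600) = (-0.1120, 0.1939, -0.0600)
arm 3 at φ=240.0°: e+L cos θ3 = 0.1888;  O3 = (-0.0944, -0.1635, -0.0983)
|O₂|²−|O₁|² = 0.0064;  |O₃|²−|O₁|² = -0.0020
[-0.6182 0.3878 0.0639]·P = 0.0064;  [-0.5831 -0.3271 -0.0127]·P = -0.0020
Cramer: x(z) = -0.0031+0.0372z;  y(z) = 0.0116-0.1053z
into |P−O₁|² = l²: 1.0125z² + 0.1665z + -0.0297 = 0;  Δ = 0.1481;  z = -0.2723 or 0.1078 → z<0 root = -0.2723
x = -0.0132, y = 0.0403

(-0.0132, 0.0403, -0.2723)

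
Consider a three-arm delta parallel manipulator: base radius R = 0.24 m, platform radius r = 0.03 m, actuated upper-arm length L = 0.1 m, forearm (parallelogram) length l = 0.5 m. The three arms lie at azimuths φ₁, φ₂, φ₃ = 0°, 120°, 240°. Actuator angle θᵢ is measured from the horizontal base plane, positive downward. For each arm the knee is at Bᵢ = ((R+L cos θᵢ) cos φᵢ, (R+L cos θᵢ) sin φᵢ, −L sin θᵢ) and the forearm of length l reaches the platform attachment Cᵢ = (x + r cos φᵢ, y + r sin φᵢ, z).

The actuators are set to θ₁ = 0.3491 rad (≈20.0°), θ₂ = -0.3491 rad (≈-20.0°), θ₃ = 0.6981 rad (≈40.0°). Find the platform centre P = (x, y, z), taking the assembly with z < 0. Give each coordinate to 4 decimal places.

(-0.0120, 0.0863, -0.4120)

centre 1 = (0.3040·cos0.0°, 0.3040·sin0.0°, -0.0342) = (0.3040, 0.0000, -0.0342)
centre 2 = (0.3040·cos120.0°, 0.3040·sin120.0°, 0.0342) = (-0.1520, 0.2632, 0.0342)
centre 3 = (0.2866·cos240.0°, 0.2866·sin240.0°, -0.0643) = (-0.1433, -0.2482, -0.0643)
subtract pairs → two planes through P
linear system: -0.9119x+0.5265y = 0.0000−0.1368z; -0.8945x+-0.4964y = -0.0073−-0.0601z
det = 0.9237;  x = 0.0042+0.0393z,  y = 0.0072+-0.1919z
quadratic in z: (1.0384)z²+(0.0421)z+(-0.1589)=0, √Δ=0.8135 → z ∈ {-0.4120, 0.3714}; z = -0.4120 (taking z<0)
x = -0.0120, y = 0.0863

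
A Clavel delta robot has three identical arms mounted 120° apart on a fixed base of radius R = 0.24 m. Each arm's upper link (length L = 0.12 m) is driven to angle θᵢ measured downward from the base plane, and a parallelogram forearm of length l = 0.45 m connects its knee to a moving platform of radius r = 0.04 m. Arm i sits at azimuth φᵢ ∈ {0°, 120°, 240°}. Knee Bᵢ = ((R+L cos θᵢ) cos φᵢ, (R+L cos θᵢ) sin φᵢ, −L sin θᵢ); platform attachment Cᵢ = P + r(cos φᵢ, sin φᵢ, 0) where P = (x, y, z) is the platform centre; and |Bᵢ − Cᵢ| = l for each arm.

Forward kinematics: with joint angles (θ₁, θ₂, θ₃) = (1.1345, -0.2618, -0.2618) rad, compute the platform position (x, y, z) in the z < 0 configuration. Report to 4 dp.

(-0.1434, 0.0000, -0.3259)

φ1=0.0°: virtual centre (0.2507, 0.0000, -0.1088), radius l
φ2=120.0°: virtual centre (-0.1580, 0.2736, 0.0311), radius l
φ3=240.0°: virtual centre (-0.1580, -0.2736, 0.0311), radius l
subtract pairs → two planes through P
plane₁₂: -0.8173x+0.5472y+0.2796z = 0.0261
Cramer: x(z) = -0.0319+0.3421z;  y(z) = 0.0000-0.0000z
into |P−O₁|² = l²: 1.1171z² + 0.0241z + -0.1108 = 0;  Δ = 0.4957;  z = -0.3259 or 0.3043 → z<0 root = -0.3259
x = -0.1434, y = 0.0000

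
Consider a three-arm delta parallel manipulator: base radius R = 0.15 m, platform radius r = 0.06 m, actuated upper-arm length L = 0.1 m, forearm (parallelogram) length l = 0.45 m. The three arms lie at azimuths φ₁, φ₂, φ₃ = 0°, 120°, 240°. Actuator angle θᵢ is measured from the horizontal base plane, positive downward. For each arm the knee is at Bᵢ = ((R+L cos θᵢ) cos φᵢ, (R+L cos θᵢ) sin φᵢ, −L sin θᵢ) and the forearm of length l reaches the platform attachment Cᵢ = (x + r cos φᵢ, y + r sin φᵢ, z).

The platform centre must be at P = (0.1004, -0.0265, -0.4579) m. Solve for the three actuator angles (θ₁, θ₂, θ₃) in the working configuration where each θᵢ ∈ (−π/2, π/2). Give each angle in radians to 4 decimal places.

φ1=0.0° → target in arm frame (0.1004, -0.0265)
  A cos θ + B sin θ = C:  -0.0104·cos θ + -0.4579·sin θ = -0.0899
  θ1 = atan2(B,A) + arccos(C/0.4580) = 0.1749
rotate P by −φ2: (-0.0731, -0.0737, -0.4579)
  A cos θ + B sin θ = C:  0.1631·cos θ + -0.4579·sin θ = -0.2461
  √(A²+B²)=0.4861;  θ2 = -1.2285+2.1017 ≈ 0.8732
φ3=240.0° → target in arm frame (-0.0273, 0.1002)
  A=0.1173, B=-0.4579, C=(l²−L²−A²−y'²−z²)/(2L)=-0.2048
  γ=atan2(-0.4579,0.1173)=-1.3201;  ψ=arccos(-0.4333)=2.0189;  θ3=γ+ψ≈0.6988

θ₁ = 0.1749, θ₂ = 0.8732, θ₃ = 0.6988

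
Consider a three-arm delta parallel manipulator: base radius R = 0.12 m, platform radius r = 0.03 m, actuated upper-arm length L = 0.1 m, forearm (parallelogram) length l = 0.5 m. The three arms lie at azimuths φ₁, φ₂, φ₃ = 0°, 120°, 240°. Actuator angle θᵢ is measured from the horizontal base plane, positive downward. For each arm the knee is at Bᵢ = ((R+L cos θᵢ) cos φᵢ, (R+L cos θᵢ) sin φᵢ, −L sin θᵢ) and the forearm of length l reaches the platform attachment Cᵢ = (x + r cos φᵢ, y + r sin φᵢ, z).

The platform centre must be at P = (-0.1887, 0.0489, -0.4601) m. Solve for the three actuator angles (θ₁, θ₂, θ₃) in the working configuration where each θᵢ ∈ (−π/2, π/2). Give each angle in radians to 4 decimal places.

θ₁ = 1.0465, θ₂ = -0.1749, θ₃ = 0.1738

arm 1 (φ=0.0°): x'=-0.1887, y'=0.0489
  A cos θ + B sin θ = C:  0.2787·cos θ + -0.4601·sin θ = -0.2588
  γ=atan2(-0.4601,0.2787)=-1.0262;  ψ=arccos(-0.4811)=2.0727;  θ1=γ+ψ≈1.0465
φ2=120.0° → target in arm frame (0.1367, 0.1390)
  e−x'=-0.0467;  (l²−L²−(e−x')²−y'²−z²)/2L = 0.0341
  √(A²+B²)=0.4625;  θ2 = -1.6719+1.4970 ≈ -0.1749
rotate P by −φ3: (0.0520, -0.1879, -0.4601)
  A=0.0380, B=-0.4601, C=(l²−L²−A²−y'²−z²)/(2L)=-0.0422
  γ=atan2(-0.4601,0.0380)=-1.4884;  ψ=arccos(-0.0913)=1.6622;  θ3=γ+ψ≈0.1738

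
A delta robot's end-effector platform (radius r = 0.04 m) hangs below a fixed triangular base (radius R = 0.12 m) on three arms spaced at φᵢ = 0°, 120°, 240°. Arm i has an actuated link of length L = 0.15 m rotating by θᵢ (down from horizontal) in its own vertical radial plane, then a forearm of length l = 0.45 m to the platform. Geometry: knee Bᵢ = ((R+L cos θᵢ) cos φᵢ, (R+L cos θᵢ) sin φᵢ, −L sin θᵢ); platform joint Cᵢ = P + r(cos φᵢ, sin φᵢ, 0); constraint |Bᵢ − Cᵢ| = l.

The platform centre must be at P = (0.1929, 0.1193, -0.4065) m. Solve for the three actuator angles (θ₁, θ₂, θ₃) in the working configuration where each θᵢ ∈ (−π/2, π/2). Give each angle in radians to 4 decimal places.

θ₁ = -0.1742, θ₂ = 0.5237, θ₃ = 1.1344

φ1=0.0° → target in arm frame (0.1929, 0.1193)
  e−x'=-0.1129;  (l²−L²−(e−x')²−y'²−z²)/2L = -0.0407
  √(A²+B²)=0.4219;  θ1 = -1.8417+1.6675 ≈ -0.1742
rotate P by −φ2: (0.0069, -0.2267, -0.4065)
  A cos θ + B sin θ = C:  0.0731·cos θ + -0.4065·sin θ = -0.1400
  γ=atan2(-0.4065,0.0731)=-1.3928;  ψ=arccos(-0.3389)=1.9165;  θ2=γ+ψ≈0.5237
rotate P by −φ3: (-0.1998, 0.1074, -0.4065)
  A=0.2798, B=-0.4065, C=(l²−L²−A²−y'²−z²)/(2L)=-0.2502
  √(A²+B²)=0.4935;  θ3 = -0.9680+2.1024 ≈ 1.1344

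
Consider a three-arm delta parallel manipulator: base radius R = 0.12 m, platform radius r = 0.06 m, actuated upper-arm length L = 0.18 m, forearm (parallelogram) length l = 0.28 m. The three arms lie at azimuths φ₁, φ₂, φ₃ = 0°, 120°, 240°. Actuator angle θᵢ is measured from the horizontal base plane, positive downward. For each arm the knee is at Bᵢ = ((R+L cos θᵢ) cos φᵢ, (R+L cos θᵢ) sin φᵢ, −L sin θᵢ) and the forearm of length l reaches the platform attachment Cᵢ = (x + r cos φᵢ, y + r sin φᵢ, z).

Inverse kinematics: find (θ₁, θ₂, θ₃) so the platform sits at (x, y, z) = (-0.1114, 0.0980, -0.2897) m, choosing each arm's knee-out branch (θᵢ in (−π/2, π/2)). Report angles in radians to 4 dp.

rotate P by −φ1: (-0.1114, 0.0980, -0.2897)
  e−x'=0.1714;  (l²−L²−(e−x')²−y'²−z²)/2L = -0.2136
  √(A²+B²)=0.3366;  θ1 = -1.0365+2.2584 ≈ 1.2218
arm 2 (φ=120.0°): x'=0.1406, y'=0.0475
  A cos θ + B sin θ = C:  -0.0806·cos θ + -0.2897·sin θ = -0.1296
  θ2 = atan2(B,A) + arccos(C/0.3007) = 0.1745
arm 3 (φ=240.0°): x'=-0.0292, y'=-0.1455
  e−x'=0.0892;  (l²−L²−(e−x')²−y'²−z²)/2L = -0.1862
  θ3 = atan2(B,A) + arccos(C/0.3031) = 0.9602

θ₁ = 1.2218, θ₂ = 0.1745, θ₃ = 0.9602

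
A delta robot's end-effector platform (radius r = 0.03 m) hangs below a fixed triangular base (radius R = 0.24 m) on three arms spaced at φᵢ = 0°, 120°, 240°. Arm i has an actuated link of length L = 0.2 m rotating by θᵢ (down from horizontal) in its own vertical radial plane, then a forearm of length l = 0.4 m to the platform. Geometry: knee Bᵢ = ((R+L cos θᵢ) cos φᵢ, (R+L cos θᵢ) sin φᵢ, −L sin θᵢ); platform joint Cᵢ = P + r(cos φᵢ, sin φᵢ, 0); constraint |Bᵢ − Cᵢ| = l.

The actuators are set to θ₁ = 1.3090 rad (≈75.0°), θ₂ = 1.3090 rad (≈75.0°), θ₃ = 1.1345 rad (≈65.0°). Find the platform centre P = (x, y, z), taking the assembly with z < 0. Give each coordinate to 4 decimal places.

(-0.0148, -0.0257, -0.4810)

φ1=0.0°: virtual centre (0.2618, 0.0000, -0.1932), radius l
centre 2 = (0.2618·cos120.0°, 0.2618·sin120.0°, -0.1932) = (-0.1309, 0.2267, -0.1932)
φ3=240.0°: virtual centre (-0.1473, -0.2551, -0.1813), radius l
|centre ₂|²−|centre ₁|² = 0.0000;  |centre ₃|²−|centre ₁|² = 0.0138
plane₁₂: -0.7853x+0.4534y+0.0000z = 0.0000
Cramer: x(z) = -0.0081+0.0140z;  y(z) = -0.0140+0.0243z
quadratic in z: (1.0008)z²+(0.3781)z+(-0.0497)=0, √Δ=0.5846 → z ∈ {-0.4810, 0.1032}; z = -0.4810 (taking z<0)
x = -0.0148, y = -0.0257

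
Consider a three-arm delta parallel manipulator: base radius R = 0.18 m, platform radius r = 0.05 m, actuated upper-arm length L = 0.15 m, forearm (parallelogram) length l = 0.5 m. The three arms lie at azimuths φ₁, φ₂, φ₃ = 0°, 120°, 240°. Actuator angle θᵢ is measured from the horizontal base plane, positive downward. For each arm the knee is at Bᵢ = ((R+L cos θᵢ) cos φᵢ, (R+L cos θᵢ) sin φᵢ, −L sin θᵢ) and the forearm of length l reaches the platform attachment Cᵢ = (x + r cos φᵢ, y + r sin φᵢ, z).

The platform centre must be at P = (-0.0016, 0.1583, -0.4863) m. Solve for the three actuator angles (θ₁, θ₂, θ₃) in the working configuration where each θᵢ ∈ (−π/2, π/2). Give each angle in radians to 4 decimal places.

θ₁ = 0.6110, θ₂ = 0.0874, θ₃ = 1.0471

rotate P by −φ1: (-0.0016, 0.1583, -0.4863)
  A cos θ + B sin θ = C:  0.1316·cos θ + -0.4863·sin θ = -0.1712
  θ1 = atan2(B,A) + arccos(C/0.5038) = 0.6110
rotate P by −φ2: (0.1379, -0.0778, -0.4863)
  A cos θ + B sin θ = C:  -0.0079·cos θ + -0.4863·sin θ = -0.0503
  γ=atan2(-0.4863,-0.0079)=-1.5870;  ψ=arccos(-0.1035)=1.6745;  θ2=γ+ψ≈0.0874
φ3=240.0° → target in arm frame (-0.1363, -0.0805)
  A cos θ + B sin θ = C:  0.2663·cos θ + -0.4863·sin θ = -0.2880
  θ3 = atan2(B,A) + arccos(C/0.5544) = 1.0471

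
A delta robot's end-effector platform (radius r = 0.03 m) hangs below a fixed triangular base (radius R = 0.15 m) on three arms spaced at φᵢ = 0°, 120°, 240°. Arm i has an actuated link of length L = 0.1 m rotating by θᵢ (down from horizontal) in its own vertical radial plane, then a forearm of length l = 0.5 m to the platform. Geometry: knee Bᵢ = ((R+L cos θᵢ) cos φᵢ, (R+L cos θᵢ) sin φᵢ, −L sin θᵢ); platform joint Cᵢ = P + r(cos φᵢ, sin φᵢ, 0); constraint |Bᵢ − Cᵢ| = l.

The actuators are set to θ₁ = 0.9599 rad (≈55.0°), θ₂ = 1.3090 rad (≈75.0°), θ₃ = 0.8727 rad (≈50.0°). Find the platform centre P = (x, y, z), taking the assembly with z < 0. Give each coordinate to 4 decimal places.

(0.0192, -0.0561, -0.5529)

O1 = (0.1774·cos0.0°, 0.1774·sin0.0°, -0.0819) = (0.1774, 0.0000, -0.0819)
φ2=120.0°: virtual centre (-0.0729, 0.1263, -0.0966), radius l
φ3=240.0°: virtual centre (-0.0921, -0.1596, -0.0766), radius l
subtract pairs → two planes through P
linear system: -0.5006x+0.2527y = -0.0076−-0.0294z; -0.5390x+-0.3192y = 0.0017−0.0106z
Cramer: x(z) = 0.0067-0.0226z;  y(z) = -0.0166+0.0714z
quadratic in z: (1.0056)z²+(0.1692)z+(-0.2139)=0, √Δ=0.9429 → z ∈ {-0.5529, 0.3847}; z = -0.5529 (taking z<0)
x = 0.0192, y = -0.0561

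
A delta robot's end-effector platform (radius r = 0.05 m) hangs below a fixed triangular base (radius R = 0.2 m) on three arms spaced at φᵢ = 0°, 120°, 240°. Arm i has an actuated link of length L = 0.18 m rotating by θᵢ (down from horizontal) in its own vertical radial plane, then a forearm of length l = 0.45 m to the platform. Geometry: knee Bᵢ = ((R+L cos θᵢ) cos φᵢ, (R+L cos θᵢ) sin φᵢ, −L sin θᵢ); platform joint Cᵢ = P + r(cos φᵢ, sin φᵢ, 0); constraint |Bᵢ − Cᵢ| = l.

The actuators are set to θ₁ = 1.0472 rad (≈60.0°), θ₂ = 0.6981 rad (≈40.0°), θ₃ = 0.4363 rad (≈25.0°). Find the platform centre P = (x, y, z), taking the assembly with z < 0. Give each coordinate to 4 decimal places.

(-0.0924, -0.0398, -0.4566)

O1 = (0.2400·cos0.0°, 0.2400·sin0.0°, -0.1559) = (0.2400, 0.0000, -0.1559)
O2 = (0.2879·cos120.0°, 0.2879·sin120.0°, -0.1157) = (-0.1439, 0.2493, -0.1157)
arm 3 at φ=240.0°: ρ3 = 0.3131;  O3 = (-0.1566, -0.2712, -0.0761)
subtract pairs → two planes through P
plane₁₂: -0.7679x+0.4986y+0.0804z = 0.0144
det = 0.8120;  x = -0.0231+0.1517z,  y = -0.0067+0.0725z
sphere 1 gives Az²+Bz+C=0 with A=1.0283, B=0.2310, C=-0.1089;  B²−4AC=0.5015;  roots -0.4566, 0.2320;  negative root z = -0.4566
x = -0.0924, y = -0.0398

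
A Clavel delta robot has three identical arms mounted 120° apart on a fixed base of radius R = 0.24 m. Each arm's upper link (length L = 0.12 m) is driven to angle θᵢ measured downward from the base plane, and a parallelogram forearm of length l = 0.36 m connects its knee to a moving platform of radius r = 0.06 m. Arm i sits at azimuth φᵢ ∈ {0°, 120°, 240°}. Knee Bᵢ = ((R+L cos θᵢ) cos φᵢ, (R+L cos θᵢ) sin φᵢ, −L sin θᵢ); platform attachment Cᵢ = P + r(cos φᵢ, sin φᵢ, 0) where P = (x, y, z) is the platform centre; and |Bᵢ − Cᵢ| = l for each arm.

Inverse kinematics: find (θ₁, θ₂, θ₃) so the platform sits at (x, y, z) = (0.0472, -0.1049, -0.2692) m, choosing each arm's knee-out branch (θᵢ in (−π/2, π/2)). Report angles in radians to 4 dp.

θ₁ = 0.2614, θ₂ = 1.3088, θ₃ = 0.0875

rotate P by −φ1: (0.0472, -0.1049, -0.2692)
  e−x'=0.1328;  (l²−L²−(e−x')²−y'²−z²)/2L = 0.0587
  √(A²+B²)=0.3002;  θ1 = -1.1125+1.3739 ≈ 0.2614
arm 2 (φ=120.0°): x'=-0.1144, y'=0.0116
  e−x'=0.2944;  (l²−L²−(e−x')²−y'²−z²)/2L = -0.1838
  θ2 = atan2(B,A) + arccos(C/0.3990) = 1.3088
φ3=240.0° → target in arm frame (0.0672, 0.0933)
  e−x'=0.1128;  (l²−L²−(e−x')²−y'²−z²)/2L = 0.0888
  θ3 = atan2(B,A) + arccos(C/0.2919) = 0.0875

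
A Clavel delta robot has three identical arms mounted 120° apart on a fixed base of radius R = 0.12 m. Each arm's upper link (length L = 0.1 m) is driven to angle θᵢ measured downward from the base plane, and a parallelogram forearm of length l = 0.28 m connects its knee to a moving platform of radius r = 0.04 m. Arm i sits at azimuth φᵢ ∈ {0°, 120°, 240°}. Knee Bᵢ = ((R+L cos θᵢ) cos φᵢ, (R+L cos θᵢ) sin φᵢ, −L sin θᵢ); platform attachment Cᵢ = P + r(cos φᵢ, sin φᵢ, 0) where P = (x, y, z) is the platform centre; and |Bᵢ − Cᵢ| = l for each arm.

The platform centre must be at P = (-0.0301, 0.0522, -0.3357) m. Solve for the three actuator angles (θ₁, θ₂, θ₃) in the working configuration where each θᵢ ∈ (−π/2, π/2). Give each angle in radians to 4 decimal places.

arm 1 (φ=0.0°): x'=-0.0301, y'=0.0522
  e−x'=0.1101;  (l²−L²−(e−x')²−y'²−z²)/2L = -0.2957
  γ=atan2(-0.3357,0.1101)=-1.2539;  ψ=arccos(-0.8370)=2.5626;  θ1=γ+ψ≈1.3087
φ2=120.0° → target in arm frame (0.0603, 0.0000)
  e−x'=0.0197;  (l²−L²−(e−x')²−y'²−z²)/2L = -0.2234
  θ2 = atan2(B,A) + arccos(C/0.3363) = 0.7854
φ3=240.0° → target in arm frame (-0.0302, -0.0522)
  A cos θ + B sin θ = C:  0.1102·cos θ + -0.3357·sin θ = -0.2958
  γ=atan2(-0.3357,0.1102)=-1.2537;  ψ=arccos(-0.8371)=2.5627;  θ3=γ+ψ≈1.3090

θ₁ = 1.3087, θ₂ = 0.7854, θ₃ = 1.3090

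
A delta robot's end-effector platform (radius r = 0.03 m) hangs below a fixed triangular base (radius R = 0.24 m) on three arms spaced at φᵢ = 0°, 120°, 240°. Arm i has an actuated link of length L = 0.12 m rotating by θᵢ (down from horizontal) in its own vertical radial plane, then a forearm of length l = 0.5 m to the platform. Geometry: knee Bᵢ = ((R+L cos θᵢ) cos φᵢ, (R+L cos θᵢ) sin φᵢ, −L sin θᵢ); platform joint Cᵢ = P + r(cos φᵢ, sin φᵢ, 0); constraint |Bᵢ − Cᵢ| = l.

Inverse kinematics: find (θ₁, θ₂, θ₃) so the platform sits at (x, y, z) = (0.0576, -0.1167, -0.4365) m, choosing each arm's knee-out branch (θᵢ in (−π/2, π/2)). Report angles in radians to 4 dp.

φ1=0.0° → target in arm frame (0.0576, -0.1167)
  A cos θ + B sin θ = C:  0.1524·cos θ + -0.4365·sin θ = 0.0343
  θ1 = atan2(B,A) + arccos(C/0.4623) = 0.2617
rotate P by −φ2: (-0.1299, 0.0085, -0.4365)
  e−x'=0.3399;  (l²−L²−(e−x')²−y'²−z²)/2L = -0.2938
  θ2 = atan2(B,A) + arccos(C/0.5532) = 1.2214
φ3=240.0° → target in arm frame (0.0723, 0.1082)
  A=0.1377, B=-0.4365, C=(l²−L²−A²−y'²−z²)/(2L)=0.0599
  γ=atan2(-0.4365,0.1377)=-1.2651;  ψ=arccos(0.1309)=1.4395;  θ3=γ+ψ≈0.1744

θ₁ = 0.2617, θ₂ = 1.2214, θ₃ = 0.1744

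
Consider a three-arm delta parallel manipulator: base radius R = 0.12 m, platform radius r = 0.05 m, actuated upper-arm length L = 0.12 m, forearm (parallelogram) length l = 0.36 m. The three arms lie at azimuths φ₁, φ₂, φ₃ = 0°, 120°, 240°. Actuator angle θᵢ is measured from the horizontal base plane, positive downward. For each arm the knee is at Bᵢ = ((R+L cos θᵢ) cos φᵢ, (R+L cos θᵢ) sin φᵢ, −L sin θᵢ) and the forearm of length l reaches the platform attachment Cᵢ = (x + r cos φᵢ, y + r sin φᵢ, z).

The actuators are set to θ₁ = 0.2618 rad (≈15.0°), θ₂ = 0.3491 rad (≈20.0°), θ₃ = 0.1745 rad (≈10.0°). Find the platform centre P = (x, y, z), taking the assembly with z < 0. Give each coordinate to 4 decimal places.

(0.0002, -0.0225, -0.3386)

S1 = (0.1859·cos0.0°, 0.1859·sin0.0°, -0.0311) = (0.1859, 0.0000, -0.0311)
S2 = (0.1828·cos120.0°, 0.1828·sin120.0°, -0.0410) = (-0.0914, 0.1583, -0.0410)
arm 3 at φ=240.0°: e+L cos θ3 = 0.1882;  S3 = (-0.0941, -0.1630, -0.0208)
subtract pairs → two planes through P
[-0.5546 0.3166 -0.0200]·P = -0.0004;  [-0.5600 -0.3259 0.0204]·P = 0.0003
det = 0.3580;  x = 0.0001+-0.0001z,  y = -0.0012+0.0629z
into |P−S₁|² = l²: 1.0040z² + 0.0620z + -0.0941 = 0;  Δ = 0.3818;  z = -0.3386 or 0.2768 → z<0 root = -0.3386
x = 0.0002, y = -0.0225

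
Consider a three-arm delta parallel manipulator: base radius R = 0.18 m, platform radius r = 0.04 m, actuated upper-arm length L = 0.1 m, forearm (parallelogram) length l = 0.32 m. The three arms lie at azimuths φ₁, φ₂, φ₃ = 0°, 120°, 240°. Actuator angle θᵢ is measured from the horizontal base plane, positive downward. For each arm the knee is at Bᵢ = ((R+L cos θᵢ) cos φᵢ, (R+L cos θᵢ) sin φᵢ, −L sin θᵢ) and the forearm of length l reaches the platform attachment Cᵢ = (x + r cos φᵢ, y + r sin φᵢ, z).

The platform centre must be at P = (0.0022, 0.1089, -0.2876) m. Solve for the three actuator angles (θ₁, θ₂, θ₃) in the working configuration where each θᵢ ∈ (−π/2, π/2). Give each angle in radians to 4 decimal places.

φ1=0.0° → target in arm frame (0.0022, 0.1089)
  A=0.1378, B=-0.2876, C=(l²−L²−A²−y'²−z²)/(2L)=-0.1058
  √(A²+B²)=0.3189;  θ1 = -1.1240+1.9090 ≈ 0.7850
rotate P by −φ2: (0.0932, -0.0564, -0.2876)
  A cos θ + B sin θ = C:  0.0468·cos θ + -0.2876·sin θ = 0.0216
  √(A²+B²)=0.2914;  θ2 = -1.4095+1.4966 ≈ 0.0871
φ3=240.0° → target in arm frame (-0.0954, -0.0525)
  A=0.2354, B=-0.2876, C=(l²−L²−A²−y'²−z²)/(2L)=-0.2425
  √(A²+B²)=0.3717;  θ3 = -0.8849+2.2815 ≈ 1.3967

θ₁ = 0.7850, θ₂ = 0.0871, θ₃ = 1.3967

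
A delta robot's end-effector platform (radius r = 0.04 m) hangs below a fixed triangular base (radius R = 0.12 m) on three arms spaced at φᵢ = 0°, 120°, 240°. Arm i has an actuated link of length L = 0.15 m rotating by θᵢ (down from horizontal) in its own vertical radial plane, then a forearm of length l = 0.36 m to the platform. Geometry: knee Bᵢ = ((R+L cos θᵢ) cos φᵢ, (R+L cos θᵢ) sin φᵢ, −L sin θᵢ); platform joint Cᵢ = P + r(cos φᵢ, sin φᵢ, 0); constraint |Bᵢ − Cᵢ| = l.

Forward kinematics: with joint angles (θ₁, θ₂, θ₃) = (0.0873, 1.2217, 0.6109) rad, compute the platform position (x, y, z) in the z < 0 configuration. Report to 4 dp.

φ1=0.0°: virtual centre (0.2294, 0.0000, -0.0131), radius l
centre 2 = (0.1313·cos120.0°, 0.1313·sin120.0°, -0.1410) = (-0.0657, 0.1137, -0.1410)
φ3=240.0°: virtual centre (-0.1014, -0.1757, -0.0860), radius l
subtract pairs → two planes through P
[-0.5902 0.2274 -0.2557]·P = -0.0157;  [-0.6617 -0.3514 -0.1459]·P = -0.0042
Cramer: x(z) = 0.0181-0.3438z;  y(z) = -0.0220+0.2323z
sphere 1 gives Az²+Bz+C=0 with A=1.1722, B=0.1612, C=-0.0843;  B²−4AC=0.4212;  roots -0.3456, 0.2081;  negative root z = -0.3456
x = 0.1370, y = -0.1023

(0.1370, -0.1023, -0.3456)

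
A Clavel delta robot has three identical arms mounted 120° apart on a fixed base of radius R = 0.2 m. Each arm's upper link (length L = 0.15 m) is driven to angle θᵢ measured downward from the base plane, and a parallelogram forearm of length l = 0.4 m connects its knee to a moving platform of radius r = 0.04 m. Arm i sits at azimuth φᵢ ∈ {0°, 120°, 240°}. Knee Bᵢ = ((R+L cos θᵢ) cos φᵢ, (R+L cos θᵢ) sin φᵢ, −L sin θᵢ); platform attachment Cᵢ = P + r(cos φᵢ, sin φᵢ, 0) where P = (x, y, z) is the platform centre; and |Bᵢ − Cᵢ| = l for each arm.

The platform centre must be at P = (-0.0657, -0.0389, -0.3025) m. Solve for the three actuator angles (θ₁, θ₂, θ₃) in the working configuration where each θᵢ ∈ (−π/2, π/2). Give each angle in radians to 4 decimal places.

θ₁ = 0.6981, θ₂ = 0.3491, θ₃ = -0.0874

rotate P by −φ1: (-0.0657, -0.0389, -0.3025)
  A=0.2257, B=-0.3025, C=(l²−L²−A²−y'²−z²)/(2L)=-0.0215
  √(A²+B²)=0.3774;  θ1 = -0.9298+1.6279 ≈ 0.6981
φ2=120.0° → target in arm frame (-0.0008, 0.0763)
  A=0.1608, B=-0.3025, C=(l²−L²−A²−y'²−z²)/(2L)=0.0477
  √(A²+B²)=0.3426;  θ2 = -1.0821+1.4313 ≈ 0.3491
φ3=240.0° → target in arm frame (0.0665, -0.0374)
  A cos θ + B sin θ = C:  0.0935·cos θ + -0.3025·sin θ = 0.1195
  θ3 = atan2(B,A) + arccos(C/0.3166) = -0.0874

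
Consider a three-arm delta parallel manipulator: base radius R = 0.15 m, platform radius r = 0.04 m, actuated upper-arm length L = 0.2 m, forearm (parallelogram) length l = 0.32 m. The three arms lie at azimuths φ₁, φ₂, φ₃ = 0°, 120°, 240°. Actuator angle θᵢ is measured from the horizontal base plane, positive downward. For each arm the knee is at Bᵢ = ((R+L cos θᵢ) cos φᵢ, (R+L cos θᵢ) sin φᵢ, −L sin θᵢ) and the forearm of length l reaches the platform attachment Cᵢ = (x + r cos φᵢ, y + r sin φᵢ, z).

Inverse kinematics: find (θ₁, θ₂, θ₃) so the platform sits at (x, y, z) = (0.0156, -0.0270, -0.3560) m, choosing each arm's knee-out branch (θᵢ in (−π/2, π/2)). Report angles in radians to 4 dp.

θ₁ = 0.7853, θ₂ = 0.9600, θ₃ = 0.7853

arm 1 (φ=0.0°): x'=0.0156, y'=-0.0270
  A cos θ + B sin θ = C:  0.0944·cos θ + -0.3560·sin θ = -0.1849
  γ=atan2(-0.3560,0.0944)=-1.3116;  ψ=arccos(-0.5021)=2.0969;  θ1=γ+ψ≈0.7853
φ2=120.0° → target in arm frame (-0.0312, 0.0000)
  A=0.1412, B=-0.3560, C=(l²−L²−A²−y'²−z²)/(2L)=-0.2107
  √(A²+B²)=0.3830;  θ2 = -1.1932+2.1533 ≈ 0.9600
rotate P by −φ3: (0.0156, 0.0270, -0.3560)
  A cos θ + B sin θ = C:  0.0944·cos θ + -0.3560·sin θ = -0.1850
  √(A²+B²)=0.3683;  θ3 = -1.3115+2.0969 ≈ 0.7853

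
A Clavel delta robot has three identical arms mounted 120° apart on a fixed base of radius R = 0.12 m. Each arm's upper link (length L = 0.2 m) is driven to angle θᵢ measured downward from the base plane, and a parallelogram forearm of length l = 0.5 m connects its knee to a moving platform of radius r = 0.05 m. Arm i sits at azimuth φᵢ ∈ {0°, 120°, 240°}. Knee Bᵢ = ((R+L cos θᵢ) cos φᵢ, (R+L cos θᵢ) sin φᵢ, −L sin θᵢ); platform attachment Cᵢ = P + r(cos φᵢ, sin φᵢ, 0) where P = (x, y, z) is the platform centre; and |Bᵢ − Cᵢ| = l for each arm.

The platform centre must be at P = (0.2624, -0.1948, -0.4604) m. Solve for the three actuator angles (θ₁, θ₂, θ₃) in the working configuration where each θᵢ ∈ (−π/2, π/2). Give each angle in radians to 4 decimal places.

arm 1 (φ=0.0°): x'=0.2624, y'=-0.1948
  A=-0.1924, B=-0.4604, C=(l²−L²−A²−y'²−z²)/(2L)=-0.1923
  γ=atan2(-0.4604,-0.1924)=-1.9666;  ψ=arccos(-0.3854)=1.9665;  θ1=γ+ψ≈-0.0001
rotate P by −φ2: (-0.2999, -0.1298, -0.4604)
  A=0.3699, B=-0.4604, C=(l²−L²−A²−y'²−z²)/(2L)=-0.3891
  θ2 = atan2(B,A) + arccos(C/0.5906) = 1.3962
arm 3 (φ=240.0°): x'=0.0375, y'=0.3246
  A cos θ + B sin θ = C:  0.0325·cos θ + -0.4604·sin θ = -0.2710
  √(A²+B²)=0.4615;  θ3 = -1.5003+2.1985 ≈ 0.6981

θ₁ = -0.0001, θ₂ = 1.3962, θ₃ = 0.6981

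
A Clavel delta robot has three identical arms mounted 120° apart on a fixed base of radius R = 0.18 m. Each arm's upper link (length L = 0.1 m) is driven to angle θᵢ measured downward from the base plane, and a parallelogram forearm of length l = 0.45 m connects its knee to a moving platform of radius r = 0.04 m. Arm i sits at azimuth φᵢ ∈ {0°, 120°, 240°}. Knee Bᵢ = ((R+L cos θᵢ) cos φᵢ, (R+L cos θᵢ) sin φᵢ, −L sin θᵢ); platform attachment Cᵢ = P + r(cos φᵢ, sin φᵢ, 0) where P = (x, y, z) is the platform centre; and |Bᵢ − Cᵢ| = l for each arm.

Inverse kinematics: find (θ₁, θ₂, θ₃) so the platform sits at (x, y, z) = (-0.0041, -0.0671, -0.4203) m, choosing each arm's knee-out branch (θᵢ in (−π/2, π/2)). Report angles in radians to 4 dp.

θ₁ = 0.4365, θ₂ = 0.6978, θ₃ = 0.0874

rotate P by −φ1: (-0.0041, -0.0671, -0.4203)
  e−x'=0.1441;  (l²−L²−(e−x')²−y'²−z²)/2L = -0.0471
  √(A²+B²)=0.4443;  θ1 = -1.2405+1.6770 ≈ 0.4365
arm 2 (φ=120.0°): x'=-0.0561, y'=0.0371
  A=0.1961, B=-0.4203, C=(l²−L²−A²−y'²−z²)/(2L)=-0.1198
  √(A²+B²)=0.4638;  θ2 = -1.1343+1.8322 ≈ 0.6978
rotate P by −φ3: (0.0602, 0.0300, -0.4203)
  A=0.0798, B=-0.4203, C=(l²−L²−A²−y'²−z²)/(2L)=0.0429
  θ3 = atan2(B,A) + arccos(C/0.4278) = 0.0874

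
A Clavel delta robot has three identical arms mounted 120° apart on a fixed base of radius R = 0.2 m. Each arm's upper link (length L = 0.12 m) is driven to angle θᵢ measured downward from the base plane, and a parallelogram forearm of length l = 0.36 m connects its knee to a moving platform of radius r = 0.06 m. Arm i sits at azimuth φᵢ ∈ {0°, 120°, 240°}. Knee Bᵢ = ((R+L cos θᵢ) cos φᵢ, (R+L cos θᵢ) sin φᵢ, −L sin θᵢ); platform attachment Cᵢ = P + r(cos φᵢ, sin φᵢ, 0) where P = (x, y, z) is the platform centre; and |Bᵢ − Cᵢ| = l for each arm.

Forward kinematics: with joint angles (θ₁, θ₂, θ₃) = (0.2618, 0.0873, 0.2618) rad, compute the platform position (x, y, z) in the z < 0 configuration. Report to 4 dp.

arm 1 at φ=0.0°: e+L cos θ1 = 0.2559;  centre 1 = (0.2559, 0.0000, -0.0311)
arm 2 at φ=120.0°: e+L cos θ2 = 0.2595;  centre 2 = (-0.1298, 0.2248, -0.0105)
centre 3 = (0.2559·cos240.0°, 0.2559·sin240.0°, -0.0311) = (-0.1280, -0.2216, -0.0311)
subtract pairs → two planes through P
[-0.7714 0.4495 0.0412]·P = 0.0010;  [-0.7677 -0.4433 0.0000]·P = 0.0000
Cramer: x(z) = -0.0007+0.0266z;  y(z) = 0.0011-0.0460z
into |P−centre ₁|² = l²: 1.0028z² + 0.0484z + -0.0628 = 0;  Δ = 0.2543;  z = -0.2755 or 0.2273 → z<0 root = -0.2755
x = -0.0080, y = 0.0138

(-0.0080, 0.0138, -0.2755)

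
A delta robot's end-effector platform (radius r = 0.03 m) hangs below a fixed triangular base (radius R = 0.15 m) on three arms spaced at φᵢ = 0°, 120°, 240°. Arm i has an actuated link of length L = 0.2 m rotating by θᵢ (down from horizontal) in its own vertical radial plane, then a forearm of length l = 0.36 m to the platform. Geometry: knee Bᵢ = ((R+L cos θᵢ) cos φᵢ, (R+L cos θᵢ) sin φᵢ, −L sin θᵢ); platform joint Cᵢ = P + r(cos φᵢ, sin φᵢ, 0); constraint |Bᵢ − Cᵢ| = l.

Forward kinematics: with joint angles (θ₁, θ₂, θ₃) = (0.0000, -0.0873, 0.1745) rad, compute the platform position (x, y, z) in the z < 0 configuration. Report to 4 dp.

(0.0036, 0.0167, -0.1709)

arm 1 at φ=0.0°: e+L cos θ1 = 0.3200;  S1 = (0.3200, 0.0000, 0.0000)
φ2=120.0°: virtual centre (-0.1596, 0.2765, 0.0174), radius l
arm 3 at φ=240.0°: e+L cos θ3 = 0.3170;  S3 = (-0.1585, -0.2745, -0.0347)
subtract pairs → two planes through P
linear system: -0.9592x+0.5529y = -0.0002−0.0349z; -0.9570x+-0.5490y = -0.0007−-0.0694z
Cramer: x(z) = 0.0005-0.0182z;  y(z) = 0.0005-0.0947z
into |P−S₁|² = l²: 1.0093z² + 0.0116z + -0.0275 = 0;  Δ = 0.1112;  z = -0.1709 or 0.1595 → z<0 root = -0.1709
x = 0.0036, y = 0.0167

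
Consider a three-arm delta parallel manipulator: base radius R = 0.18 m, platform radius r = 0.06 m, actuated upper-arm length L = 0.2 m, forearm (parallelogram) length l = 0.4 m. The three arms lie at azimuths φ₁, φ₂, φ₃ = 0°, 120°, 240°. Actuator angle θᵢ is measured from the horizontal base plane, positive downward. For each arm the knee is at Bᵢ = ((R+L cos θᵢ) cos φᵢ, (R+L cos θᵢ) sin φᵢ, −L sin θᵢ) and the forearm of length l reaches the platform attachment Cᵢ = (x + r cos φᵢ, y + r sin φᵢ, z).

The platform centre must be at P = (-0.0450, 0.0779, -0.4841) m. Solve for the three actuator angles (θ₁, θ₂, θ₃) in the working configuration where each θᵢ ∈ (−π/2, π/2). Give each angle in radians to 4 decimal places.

φ1=0.0° → target in arm frame (-0.0450, 0.0779)
  e−x'=0.1650;  (l²−L²−(e−x')²−y'²−z²)/2L = -0.3691
  γ=atan2(-0.4841,0.1650)=-1.2423;  ψ=arccos(-0.7217)=2.3771;  θ1=γ+ψ≈1.1348
rotate P by −φ2: (0.0900, 0.0000, -0.4841)
  A=0.0300, B=-0.4841, C=(l²−L²−A²−y'²−z²)/(2L)=-0.2881
  γ=atan2(-0.4841,0.0300)=-1.5088;  ψ=arccos(-0.5941)=2.2069;  θ2=γ+ψ≈0.6981
rotate P by −φ3: (-0.0450, -0.0779, -0.4841)
  A=0.1650, B=-0.4841, C=(l²−L²−A²−y'²−z²)/(2L)=-0.3691
  γ=atan2(-0.4841,0.1650)=-1.2424;  ψ=arccos(-0.7217)=2.3770;  θ3=γ+ψ≈1.1347

θ₁ = 1.1348, θ₂ = 0.6981, θ₃ = 1.1347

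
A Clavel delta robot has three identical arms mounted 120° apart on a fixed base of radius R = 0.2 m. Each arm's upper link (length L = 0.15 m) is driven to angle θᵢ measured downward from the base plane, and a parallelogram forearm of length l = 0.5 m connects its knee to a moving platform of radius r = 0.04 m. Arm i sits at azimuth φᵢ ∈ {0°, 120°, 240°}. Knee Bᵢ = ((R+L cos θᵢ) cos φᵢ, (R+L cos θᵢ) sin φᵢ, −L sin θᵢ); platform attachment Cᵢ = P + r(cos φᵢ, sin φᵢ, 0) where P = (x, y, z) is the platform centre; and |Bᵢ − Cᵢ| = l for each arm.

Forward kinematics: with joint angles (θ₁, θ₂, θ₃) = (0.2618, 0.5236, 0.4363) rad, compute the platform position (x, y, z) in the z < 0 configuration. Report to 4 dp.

arm 1 at φ=0.0°: ρ1 = 0.3049;  S1 = (0.3049, 0.0000, -0.0388)
arm 2 at φ=120.0°: ρ2 = 0.2899;  S2 = (-0.1450, 0.2511, -0.0750)
S3 = (0.2959·cos240.0°, 0.2959·sin240.0°, -0.0634) = (-0.1480, -0.2563, -0.0634)
eliminate P² terms by subtracting sphere 1 from 2 and 3
plane₁₂: -0.8997x+0.5021y+-0.0724z = -0.0048
det = 0.9160;  x = 0.0043+-0.0674z,  y = -0.0019+0.0233z
sphere 1 gives Az²+Bz+C=0 with A=1.0051, B=0.1181, C=-0.1581;  B²−4AC=0.6496;  roots -0.4597, 0.3422;  negative root z = -0.4597
x = 0.0352, y = -0.0126

(0.0352, -0.0126, -0.4597)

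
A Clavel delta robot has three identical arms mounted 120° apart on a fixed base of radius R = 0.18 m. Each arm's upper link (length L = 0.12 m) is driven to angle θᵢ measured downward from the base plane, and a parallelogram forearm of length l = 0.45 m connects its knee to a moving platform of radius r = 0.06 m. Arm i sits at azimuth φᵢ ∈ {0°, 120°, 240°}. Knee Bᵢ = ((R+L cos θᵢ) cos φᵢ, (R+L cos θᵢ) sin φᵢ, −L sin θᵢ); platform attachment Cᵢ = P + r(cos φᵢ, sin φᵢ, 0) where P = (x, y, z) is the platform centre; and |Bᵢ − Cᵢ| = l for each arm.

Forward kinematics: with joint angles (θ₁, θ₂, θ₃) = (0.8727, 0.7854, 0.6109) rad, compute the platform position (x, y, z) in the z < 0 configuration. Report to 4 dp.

(-0.0292, -0.0249, -0.4801)

φ1=0.0°: virtual centre (0.1971, 0.0000, -0.0919), radius l
φ2=120.0°: virtual centre (-0.1024, 0.1774, -0.0849), radius l
centre 3 = (0.2183·cos240.0°, 0.2183·sin240.0°, -0.0688) = (-0.1091, -0.1890, -0.0688)
eliminate P² terms by subtracting sphere 1 from 2 and 3
plane₁₂: -0.5991x+0.3548y+0.0142z = 0.0019
Cramer: x(z) = -0.0056+0.0490z;  y(z) = -0.0043+0.0428z
into |P−centre ₁|² = l²: 1.0042z² + 0.1636z + -0.1529 = 0;  Δ = 0.6410;  z = -0.4801 or 0.3172 → z<0 root = -0.4801
x = -0.0292, y = -0.0249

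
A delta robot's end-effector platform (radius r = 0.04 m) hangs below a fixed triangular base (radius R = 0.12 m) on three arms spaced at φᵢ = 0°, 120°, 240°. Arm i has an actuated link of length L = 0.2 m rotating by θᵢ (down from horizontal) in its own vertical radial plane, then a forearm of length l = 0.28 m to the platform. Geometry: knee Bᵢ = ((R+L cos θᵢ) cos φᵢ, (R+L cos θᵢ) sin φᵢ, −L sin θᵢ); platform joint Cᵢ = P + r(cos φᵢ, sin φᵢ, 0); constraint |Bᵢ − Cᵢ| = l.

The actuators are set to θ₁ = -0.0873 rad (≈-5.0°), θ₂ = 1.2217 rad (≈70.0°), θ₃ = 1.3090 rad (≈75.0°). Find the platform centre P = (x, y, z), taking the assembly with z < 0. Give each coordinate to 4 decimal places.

(0.1767, 0.0168, -0.2426)

centre 1 = (0.2792·cos0.0°, 0.2792·sin0.0°, 0.0174) = (0.2792, 0.0000, 0.0174)
centre 2 = (0.1484·cos120.0°, 0.1484·sin120.0°, -0.1879) = (-0.0742, 0.1285, -0.1879)
arm 3 at φ=240.0°: (R−r)+L cos θ3 = 0.1318;  centre 3 = (-0.0659, -0.1141, -0.1932)
subtract pairs → two planes through P
linear system: -0.7069x+0.2571y = -0.0209−-0.4107z; -0.6902x+-0.2282y = -0.0236−-0.4212z
Cramer: x(z) = 0.0320-0.5964z;  y(z) = 0.0066-0.0421z
sphere 1 gives Az²+Bz+C=0 with A=1.3574, B=0.2595, C=-0.0169;  B²−4AC=0.1592;  roots -0.2426, 0.0514;  negative root z = -0.2426
x = 0.1767, y = 0.0168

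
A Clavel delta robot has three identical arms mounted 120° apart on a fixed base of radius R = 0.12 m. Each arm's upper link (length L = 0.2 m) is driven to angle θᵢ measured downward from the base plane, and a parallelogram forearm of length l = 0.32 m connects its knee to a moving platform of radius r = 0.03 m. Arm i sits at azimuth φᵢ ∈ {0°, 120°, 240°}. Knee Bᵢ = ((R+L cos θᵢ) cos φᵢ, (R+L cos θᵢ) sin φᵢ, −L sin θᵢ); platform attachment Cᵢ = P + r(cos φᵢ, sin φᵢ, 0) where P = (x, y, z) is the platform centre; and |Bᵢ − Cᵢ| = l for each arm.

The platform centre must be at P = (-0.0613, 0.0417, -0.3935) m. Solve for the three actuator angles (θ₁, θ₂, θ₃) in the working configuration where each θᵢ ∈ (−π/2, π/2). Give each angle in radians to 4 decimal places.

θ₁ = 1.1344, θ₂ = 0.6979, θ₃ = 0.9598

arm 1 (φ=0.0°): x'=-0.0613, y'=0.0417
  A=0.1513, B=-0.3935, C=(l²−L²−A²−y'²−z²)/(2L)=-0.2927
  √(A²+B²)=0.4216;  θ1 = -1.2037+2.3382 ≈ 1.1344
φ2=120.0° → target in arm frame (0.0668, 0.0322)
  A=0.0232, B=-0.3935, C=(l²−L²−A²−y'²−z²)/(2L)=-0.2351
  θ2 = atan2(B,A) + arccos(C/0.3942) = 0.6979
rotate P by −φ3: (-0.0055, -0.0739, -0.3935)
  A=0.0955, B=-0.3935, C=(l²−L²−A²−y'²−z²)/(2L)=-0.2676
  θ3 = atan2(B,A) + arccos(C/0.4049) = 0.9598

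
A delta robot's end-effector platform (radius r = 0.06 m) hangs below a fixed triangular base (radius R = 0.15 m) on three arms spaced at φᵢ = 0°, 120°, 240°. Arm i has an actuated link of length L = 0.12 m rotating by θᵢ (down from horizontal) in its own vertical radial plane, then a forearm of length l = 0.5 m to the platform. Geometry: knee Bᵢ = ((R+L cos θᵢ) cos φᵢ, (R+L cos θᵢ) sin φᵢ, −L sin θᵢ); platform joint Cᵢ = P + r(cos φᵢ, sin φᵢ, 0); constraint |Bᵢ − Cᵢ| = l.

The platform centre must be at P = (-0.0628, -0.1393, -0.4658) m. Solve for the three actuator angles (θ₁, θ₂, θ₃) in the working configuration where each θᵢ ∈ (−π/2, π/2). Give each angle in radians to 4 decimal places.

arm 1 (φ=0.0°): x'=-0.0628, y'=-0.1393
  A cos θ + B sin θ = C:  0.1528·cos θ + -0.4658·sin θ = -0.1005
  θ1 = atan2(B,A) + arccos(C/0.4902) = 0.5235
arm 2 (φ=120.0°): x'=-0.0892, y'=0.1240
  e−x'=0.1792;  (l²−L²−(e−x')²−y'²−z²)/2L = -0.1203
  √(A²+B²)=0.4991;  θ2 = -1.2035+1.8143 ≈ 0.6108
φ3=240.0° → target in arm frame (0.1520, 0.0153)
  e−x'=-0.0620;  (l²−L²−(e−x')²−y'²−z²)/2L = 0.0606
  γ=atan2(-0.4658,-0.0620)=-1.7032;  ψ=arccos(0.1290)=1.4414;  θ3=γ+ψ≈-0.2618

θ₁ = 0.5235, θ₂ = 0.6108, θ₃ = -0.2618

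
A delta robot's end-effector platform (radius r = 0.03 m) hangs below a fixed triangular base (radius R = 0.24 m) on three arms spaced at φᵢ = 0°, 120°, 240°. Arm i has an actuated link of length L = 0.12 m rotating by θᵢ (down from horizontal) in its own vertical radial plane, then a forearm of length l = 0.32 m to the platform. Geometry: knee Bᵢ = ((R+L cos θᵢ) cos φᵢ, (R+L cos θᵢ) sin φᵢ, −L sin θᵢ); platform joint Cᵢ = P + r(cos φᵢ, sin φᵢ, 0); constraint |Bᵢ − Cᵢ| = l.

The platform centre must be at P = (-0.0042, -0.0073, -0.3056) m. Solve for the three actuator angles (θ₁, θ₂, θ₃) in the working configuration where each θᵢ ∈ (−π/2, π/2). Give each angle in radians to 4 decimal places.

θ₁ = 1.2216, θ₂ = 1.2217, θ₃ = 1.1344

arm 1 (φ=0.0°): x'=-0.0042, y'=-0.0073
  A=0.2142, B=-0.3056, C=(l²−L²−A²−y'²−z²)/(2L)=-0.2139
  γ=atan2(-0.3056,0.2142)=-0.9595;  ψ=arccos(-0.5731)=2.1810;  θ1=γ+ψ≈1.2216
rotate P by −φ2: (-0.0042, 0.0073, -0.3056)
  e−x'=0.2142;  (l²−L²−(e−x')²−y'²−z²)/2L = -0.2139
  θ2 = atan2(B,A) + arccos(C/0.3732) = 1.2217
arm 3 (φ=240.0°): x'=0.0084, y'=0.0000
  A=0.2016, B=-0.3056, C=(l²−L²−A²−y'²−z²)/(2L)=-0.1918
  √(A²+B²)=0.3661;  θ3 = -0.9877+2.1221 ≈ 1.1344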